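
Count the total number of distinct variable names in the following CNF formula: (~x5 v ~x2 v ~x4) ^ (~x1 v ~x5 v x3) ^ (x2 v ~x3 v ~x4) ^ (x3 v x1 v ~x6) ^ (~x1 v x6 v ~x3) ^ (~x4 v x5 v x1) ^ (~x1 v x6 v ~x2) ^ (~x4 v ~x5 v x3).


Identify each distinct variable in the formula.
Variables found: x1, x2, x3, x4, x5, x6.
Total distinct variables = 6.

6


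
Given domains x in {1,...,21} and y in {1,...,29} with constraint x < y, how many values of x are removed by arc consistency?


For the constraint x < y, x needs a supporting value in y's domain.
x can be at most 28 (one less than y's maximum).
Valid x values from domain: 21 out of 21.
Pruned = 21 - 21 = 0.

0


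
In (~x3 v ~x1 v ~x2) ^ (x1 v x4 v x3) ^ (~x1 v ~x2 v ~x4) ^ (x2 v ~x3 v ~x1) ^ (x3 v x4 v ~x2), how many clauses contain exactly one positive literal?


A definite clause has exactly one positive literal.
Clause 1: 0 positive -> not definite
Clause 2: 3 positive -> not definite
Clause 3: 0 positive -> not definite
Clause 4: 1 positive -> definite
Clause 5: 2 positive -> not definite
Definite clause count = 1.

1


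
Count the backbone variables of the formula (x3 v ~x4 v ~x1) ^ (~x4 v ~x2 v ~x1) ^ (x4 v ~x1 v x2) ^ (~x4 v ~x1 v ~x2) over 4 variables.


Find all satisfying assignments: 11 model(s).
Check which variables have the same value in every model.
No variable is fixed across all models.
Backbone size = 0.

0


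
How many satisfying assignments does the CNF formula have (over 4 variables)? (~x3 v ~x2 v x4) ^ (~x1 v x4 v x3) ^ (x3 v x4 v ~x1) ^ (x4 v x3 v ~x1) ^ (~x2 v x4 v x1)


Enumerate all 16 truth assignments over 4 variables.
Test each against every clause.
Satisfying assignments found: 11.

11


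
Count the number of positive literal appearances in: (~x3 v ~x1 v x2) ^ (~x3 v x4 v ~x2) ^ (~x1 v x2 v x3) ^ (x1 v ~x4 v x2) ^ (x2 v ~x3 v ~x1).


Scan each clause for unnegated literals.
Clause 1: 1 positive; Clause 2: 1 positive; Clause 3: 2 positive; Clause 4: 2 positive; Clause 5: 1 positive.
Total positive literal occurrences = 7.

7


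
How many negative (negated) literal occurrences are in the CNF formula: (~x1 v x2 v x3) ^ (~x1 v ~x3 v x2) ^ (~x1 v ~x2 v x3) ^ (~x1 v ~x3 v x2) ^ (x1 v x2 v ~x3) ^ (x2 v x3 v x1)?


Scan each clause for negated literals.
Clause 1: 1 negative; Clause 2: 2 negative; Clause 3: 2 negative; Clause 4: 2 negative; Clause 5: 1 negative; Clause 6: 0 negative.
Total negative literal occurrences = 8.

8


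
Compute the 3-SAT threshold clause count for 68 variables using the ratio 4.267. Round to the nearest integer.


The 3-SAT phase transition occurs at approximately 4.267 clauses per variable.
m = 4.267 * 68 = 290.156.
Rounded to nearest integer: 290.

290


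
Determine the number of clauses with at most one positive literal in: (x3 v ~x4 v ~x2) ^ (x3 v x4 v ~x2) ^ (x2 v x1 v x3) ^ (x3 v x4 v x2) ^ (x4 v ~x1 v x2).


A Horn clause has at most one positive literal.
Clause 1: 1 positive lit(s) -> Horn
Clause 2: 2 positive lit(s) -> not Horn
Clause 3: 3 positive lit(s) -> not Horn
Clause 4: 3 positive lit(s) -> not Horn
Clause 5: 2 positive lit(s) -> not Horn
Total Horn clauses = 1.

1


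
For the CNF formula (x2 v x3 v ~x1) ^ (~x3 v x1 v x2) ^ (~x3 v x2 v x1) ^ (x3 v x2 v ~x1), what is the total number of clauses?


Each group enclosed in parentheses joined by ^ is one clause.
Counting the conjuncts: 4 clauses.

4


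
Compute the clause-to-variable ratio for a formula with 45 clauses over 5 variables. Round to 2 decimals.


Clause-to-variable ratio = clauses / variables.
45 / 5 = 9.0.

9.0


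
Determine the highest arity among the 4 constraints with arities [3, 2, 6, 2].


The arities are: 3, 2, 6, 2.
Scan for the maximum value.
Maximum arity = 6.

6


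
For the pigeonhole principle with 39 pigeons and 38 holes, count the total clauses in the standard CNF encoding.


The PHP encoding has two parts:
1) At-least-one-hole clauses: 39 (one per pigeon, each with 38 literals).
2) At-most-one-pigeon-per-hole clauses: 38 holes * C(39,2) = 38 * 741 = 28158.
Total clauses = 39 + 28158 = 28197.

28197


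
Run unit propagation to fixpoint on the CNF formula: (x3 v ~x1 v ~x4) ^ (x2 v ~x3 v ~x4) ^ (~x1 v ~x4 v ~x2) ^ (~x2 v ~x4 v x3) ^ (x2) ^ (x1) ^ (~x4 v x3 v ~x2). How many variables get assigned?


Unit propagation repeatedly assigns the literal in any unit clause, then simplifies.
Assignments in order: x2 = T, x1 = T, x4 = F.
No further unit clauses remain.
Total variables assigned = 3.

3


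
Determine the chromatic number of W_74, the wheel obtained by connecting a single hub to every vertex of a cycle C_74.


W_74 consists of the cycle C_74 together with a hub vertex adjacent to every cycle vertex.
The cycle C_74 needs 2 colors (even cycle -> 2).
The hub is adjacent to every cycle vertex, so it must receive a new color distinct from all of them.
Chromatic number = 2 + 1 = 3.

3


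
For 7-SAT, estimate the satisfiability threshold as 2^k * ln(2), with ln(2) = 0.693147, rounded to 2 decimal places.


Using the asymptotic formula: threshold ~ 2^k * ln(2).
2^7 = 128.
128 * 0.693147 = 88.72.

88.72


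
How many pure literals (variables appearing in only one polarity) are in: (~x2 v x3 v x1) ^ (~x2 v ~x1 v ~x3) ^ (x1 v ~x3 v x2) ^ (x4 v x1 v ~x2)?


A pure literal appears in only one polarity across all clauses.
Pure literals: x4 (positive only).
Count = 1.

1


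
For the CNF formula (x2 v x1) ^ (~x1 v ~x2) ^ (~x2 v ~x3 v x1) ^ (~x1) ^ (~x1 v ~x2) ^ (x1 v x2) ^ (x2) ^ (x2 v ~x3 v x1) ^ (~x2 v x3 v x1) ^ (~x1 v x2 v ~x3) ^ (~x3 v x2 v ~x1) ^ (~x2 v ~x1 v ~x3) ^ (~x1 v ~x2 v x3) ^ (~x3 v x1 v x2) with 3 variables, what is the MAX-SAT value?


Enumerate all 8 truth assignments.
For each, count how many of the 14 clauses are satisfied.
The formula is not fully satisfiable, so the maximum is below 14.
Maximum simultaneously satisfiable clauses = 13.

13


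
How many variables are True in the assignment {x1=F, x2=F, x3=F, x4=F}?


The weight is the number of variables assigned True.
True variables: none.
Weight = 0.

0


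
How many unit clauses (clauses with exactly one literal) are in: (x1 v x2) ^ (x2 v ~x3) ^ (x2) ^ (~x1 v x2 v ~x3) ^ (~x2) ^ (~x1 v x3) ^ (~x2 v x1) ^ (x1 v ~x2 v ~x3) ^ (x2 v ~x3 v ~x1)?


A unit clause contains exactly one literal.
Unit clauses found: (x2), (~x2).
Count = 2.

2


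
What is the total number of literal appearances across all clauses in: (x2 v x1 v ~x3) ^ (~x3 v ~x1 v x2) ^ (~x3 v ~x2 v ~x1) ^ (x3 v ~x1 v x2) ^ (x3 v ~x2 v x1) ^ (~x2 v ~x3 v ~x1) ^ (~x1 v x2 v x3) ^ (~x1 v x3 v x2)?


Clause lengths: 3, 3, 3, 3, 3, 3, 3, 3.
Sum = 3 + 3 + 3 + 3 + 3 + 3 + 3 + 3 = 24.

24


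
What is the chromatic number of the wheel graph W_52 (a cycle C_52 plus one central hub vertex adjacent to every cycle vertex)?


W_52 consists of the cycle C_52 together with a hub vertex adjacent to every cycle vertex.
The cycle C_52 needs 2 colors (even cycle -> 2).
The hub is adjacent to every cycle vertex, so it must receive a new color distinct from all of them.
Chromatic number = 2 + 1 = 3.

3


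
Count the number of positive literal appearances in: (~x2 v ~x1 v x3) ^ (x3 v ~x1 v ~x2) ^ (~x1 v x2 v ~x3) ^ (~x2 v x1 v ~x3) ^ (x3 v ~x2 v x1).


Scan each clause for unnegated literals.
Clause 1: 1 positive; Clause 2: 1 positive; Clause 3: 1 positive; Clause 4: 1 positive; Clause 5: 2 positive.
Total positive literal occurrences = 6.

6


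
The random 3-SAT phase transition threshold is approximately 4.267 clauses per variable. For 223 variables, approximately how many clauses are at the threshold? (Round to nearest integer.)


The 3-SAT phase transition occurs at approximately 4.267 clauses per variable.
m = 4.267 * 223 = 951.541.
Rounded to nearest integer: 952.

952


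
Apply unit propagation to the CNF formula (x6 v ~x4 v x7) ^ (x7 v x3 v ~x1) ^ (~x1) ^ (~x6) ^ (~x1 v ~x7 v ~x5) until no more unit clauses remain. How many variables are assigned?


Unit propagation repeatedly assigns the literal in any unit clause, then simplifies.
Assignments in order: x1 = F, x6 = F.
No further unit clauses remain.
Total variables assigned = 2.

2


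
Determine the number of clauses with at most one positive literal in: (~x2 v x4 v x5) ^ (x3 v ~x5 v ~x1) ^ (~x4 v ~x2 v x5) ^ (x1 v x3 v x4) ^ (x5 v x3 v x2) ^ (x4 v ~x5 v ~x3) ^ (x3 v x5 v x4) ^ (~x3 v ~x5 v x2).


A Horn clause has at most one positive literal.
Clause 1: 2 positive lit(s) -> not Horn
Clause 2: 1 positive lit(s) -> Horn
Clause 3: 1 positive lit(s) -> Horn
Clause 4: 3 positive lit(s) -> not Horn
Clause 5: 3 positive lit(s) -> not Horn
Clause 6: 1 positive lit(s) -> Horn
Clause 7: 3 positive lit(s) -> not Horn
Clause 8: 1 positive lit(s) -> Horn
Total Horn clauses = 4.

4


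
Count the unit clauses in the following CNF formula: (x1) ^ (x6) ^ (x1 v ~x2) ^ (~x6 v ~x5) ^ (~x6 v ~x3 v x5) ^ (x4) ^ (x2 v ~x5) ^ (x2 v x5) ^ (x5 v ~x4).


A unit clause contains exactly one literal.
Unit clauses found: (x1), (x6), (x4).
Count = 3.

3


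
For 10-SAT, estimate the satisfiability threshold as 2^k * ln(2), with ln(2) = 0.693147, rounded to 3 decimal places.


Using the asymptotic formula: threshold ~ 2^k * ln(2).
2^10 = 1024.
1024 * 0.693147 = 709.783.

709.783


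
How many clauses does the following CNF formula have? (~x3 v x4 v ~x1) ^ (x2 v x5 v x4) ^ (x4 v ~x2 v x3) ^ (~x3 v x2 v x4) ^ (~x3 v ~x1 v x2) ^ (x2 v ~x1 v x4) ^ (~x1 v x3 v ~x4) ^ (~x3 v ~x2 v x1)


Each group enclosed in parentheses joined by ^ is one clause.
Counting the conjuncts: 8 clauses.

8


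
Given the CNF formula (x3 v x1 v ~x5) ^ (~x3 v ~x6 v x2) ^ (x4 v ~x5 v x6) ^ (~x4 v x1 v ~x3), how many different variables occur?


Identify each distinct variable in the formula.
Variables found: x1, x2, x3, x4, x5, x6.
Total distinct variables = 6.

6


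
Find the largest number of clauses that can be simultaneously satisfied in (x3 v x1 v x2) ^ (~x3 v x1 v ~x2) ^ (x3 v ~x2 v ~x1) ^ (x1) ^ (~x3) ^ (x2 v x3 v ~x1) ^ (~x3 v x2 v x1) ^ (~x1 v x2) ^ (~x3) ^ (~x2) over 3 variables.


Enumerate all 8 truth assignments.
For each, count how many of the 10 clauses are satisfied.
The formula is not fully satisfiable, so the maximum is below 10.
Maximum simultaneously satisfiable clauses = 8.

8


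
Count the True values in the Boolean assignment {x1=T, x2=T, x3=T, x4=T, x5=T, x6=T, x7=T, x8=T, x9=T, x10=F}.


The weight is the number of variables assigned True.
True variables: x1, x2, x3, x4, x5, x6, x7, x8, x9.
Weight = 9.

9


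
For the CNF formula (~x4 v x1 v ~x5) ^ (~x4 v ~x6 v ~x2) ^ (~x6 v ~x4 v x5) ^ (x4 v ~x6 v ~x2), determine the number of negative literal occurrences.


Scan each clause for negated literals.
Clause 1: 2 negative; Clause 2: 3 negative; Clause 3: 2 negative; Clause 4: 2 negative.
Total negative literal occurrences = 9.

9


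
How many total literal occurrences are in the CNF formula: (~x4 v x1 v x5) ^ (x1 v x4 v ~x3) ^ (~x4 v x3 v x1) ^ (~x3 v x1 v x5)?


Clause lengths: 3, 3, 3, 3.
Sum = 3 + 3 + 3 + 3 = 12.

12


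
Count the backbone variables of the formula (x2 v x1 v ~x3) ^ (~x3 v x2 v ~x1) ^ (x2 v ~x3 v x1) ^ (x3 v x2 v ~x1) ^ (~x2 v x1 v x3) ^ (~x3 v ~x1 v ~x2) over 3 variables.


Find all satisfying assignments: 3 model(s).
Check which variables have the same value in every model.
No variable is fixed across all models.
Backbone size = 0.

0


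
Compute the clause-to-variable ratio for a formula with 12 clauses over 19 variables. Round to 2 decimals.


Clause-to-variable ratio = clauses / variables.
12 / 19 = 0.63.

0.63


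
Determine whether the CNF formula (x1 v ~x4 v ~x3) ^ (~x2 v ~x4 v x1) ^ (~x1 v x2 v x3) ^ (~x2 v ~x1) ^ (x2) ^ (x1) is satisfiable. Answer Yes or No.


Check all 16 possible truth assignments.
Number of satisfying assignments found: 0.
The formula is unsatisfiable.

No


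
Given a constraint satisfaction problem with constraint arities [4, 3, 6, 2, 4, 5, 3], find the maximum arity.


The arities are: 4, 3, 6, 2, 4, 5, 3.
Scan for the maximum value.
Maximum arity = 6.

6


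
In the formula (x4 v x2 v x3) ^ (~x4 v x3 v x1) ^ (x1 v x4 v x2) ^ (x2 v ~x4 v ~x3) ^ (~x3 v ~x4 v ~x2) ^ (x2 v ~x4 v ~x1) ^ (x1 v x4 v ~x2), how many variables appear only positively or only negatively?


A pure literal appears in only one polarity across all clauses.
No pure literals found.
Count = 0.

0


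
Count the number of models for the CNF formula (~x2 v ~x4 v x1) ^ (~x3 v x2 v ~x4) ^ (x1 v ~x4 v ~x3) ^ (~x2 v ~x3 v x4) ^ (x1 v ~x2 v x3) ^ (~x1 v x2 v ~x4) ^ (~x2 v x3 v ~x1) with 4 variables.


Enumerate all 16 truth assignments over 4 variables.
Test each against every clause.
Satisfying assignments found: 6.

6


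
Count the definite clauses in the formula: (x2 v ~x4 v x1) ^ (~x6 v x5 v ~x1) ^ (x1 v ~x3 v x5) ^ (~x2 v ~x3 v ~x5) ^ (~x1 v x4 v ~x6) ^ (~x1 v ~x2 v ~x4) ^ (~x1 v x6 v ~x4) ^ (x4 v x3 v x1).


A definite clause has exactly one positive literal.
Clause 1: 2 positive -> not definite
Clause 2: 1 positive -> definite
Clause 3: 2 positive -> not definite
Clause 4: 0 positive -> not definite
Clause 5: 1 positive -> definite
Clause 6: 0 positive -> not definite
Clause 7: 1 positive -> definite
Clause 8: 3 positive -> not definite
Definite clause count = 3.

3


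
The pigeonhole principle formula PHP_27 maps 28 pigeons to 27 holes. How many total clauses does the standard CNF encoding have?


The PHP encoding has two parts:
1) At-least-one-hole clauses: 28 (one per pigeon, each with 27 literals).
2) At-most-one-pigeon-per-hole clauses: 27 holes * C(28,2) = 27 * 378 = 10206.
Total clauses = 28 + 10206 = 10234.

10234


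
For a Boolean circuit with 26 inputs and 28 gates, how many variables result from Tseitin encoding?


The Tseitin transformation introduces one auxiliary variable per gate.
Total variables = inputs + gates = 26 + 28 = 54.

54


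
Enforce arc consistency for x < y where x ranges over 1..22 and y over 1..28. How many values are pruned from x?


For the constraint x < y, x needs a supporting value in y's domain.
x can be at most 27 (one less than y's maximum).
Valid x values from domain: 22 out of 22.
Pruned = 22 - 22 = 0.

0


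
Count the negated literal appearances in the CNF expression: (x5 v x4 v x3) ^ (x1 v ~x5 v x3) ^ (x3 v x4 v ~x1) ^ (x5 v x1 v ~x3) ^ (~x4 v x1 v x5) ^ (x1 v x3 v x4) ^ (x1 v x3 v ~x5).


Scan each clause for negated literals.
Clause 1: 0 negative; Clause 2: 1 negative; Clause 3: 1 negative; Clause 4: 1 negative; Clause 5: 1 negative; Clause 6: 0 negative; Clause 7: 1 negative.
Total negative literal occurrences = 5.

5


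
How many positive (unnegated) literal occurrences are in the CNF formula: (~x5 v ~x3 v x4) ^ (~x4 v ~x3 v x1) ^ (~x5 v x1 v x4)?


Scan each clause for unnegated literals.
Clause 1: 1 positive; Clause 2: 1 positive; Clause 3: 2 positive.
Total positive literal occurrences = 4.

4


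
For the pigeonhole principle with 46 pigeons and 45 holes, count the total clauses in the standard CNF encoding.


The PHP encoding has two parts:
1) At-least-one-hole clauses: 46 (one per pigeon, each with 45 literals).
2) At-most-one-pigeon-per-hole clauses: 45 holes * C(46,2) = 45 * 1035 = 46575.
Total clauses = 46 + 46575 = 46621.

46621


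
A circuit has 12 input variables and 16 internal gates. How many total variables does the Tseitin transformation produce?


The Tseitin transformation introduces one auxiliary variable per gate.
Total variables = inputs + gates = 12 + 16 = 28.

28


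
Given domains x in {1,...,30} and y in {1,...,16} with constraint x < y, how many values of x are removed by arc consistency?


For the constraint x < y, x needs a supporting value in y's domain.
x can be at most 15 (one less than y's maximum).
Valid x values from domain: 15 out of 30.
Pruned = 30 - 15 = 15.

15


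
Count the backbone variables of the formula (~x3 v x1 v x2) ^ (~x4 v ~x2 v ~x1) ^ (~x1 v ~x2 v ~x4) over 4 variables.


Find all satisfying assignments: 12 model(s).
Check which variables have the same value in every model.
No variable is fixed across all models.
Backbone size = 0.

0


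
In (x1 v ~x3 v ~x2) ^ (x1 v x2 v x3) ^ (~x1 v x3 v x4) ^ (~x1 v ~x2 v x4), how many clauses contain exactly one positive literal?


A definite clause has exactly one positive literal.
Clause 1: 1 positive -> definite
Clause 2: 3 positive -> not definite
Clause 3: 2 positive -> not definite
Clause 4: 1 positive -> definite
Definite clause count = 2.

2


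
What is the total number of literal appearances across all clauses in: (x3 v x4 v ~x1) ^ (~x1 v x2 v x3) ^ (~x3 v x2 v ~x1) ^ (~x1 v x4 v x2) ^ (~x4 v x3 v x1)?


Clause lengths: 3, 3, 3, 3, 3.
Sum = 3 + 3 + 3 + 3 + 3 = 15.

15


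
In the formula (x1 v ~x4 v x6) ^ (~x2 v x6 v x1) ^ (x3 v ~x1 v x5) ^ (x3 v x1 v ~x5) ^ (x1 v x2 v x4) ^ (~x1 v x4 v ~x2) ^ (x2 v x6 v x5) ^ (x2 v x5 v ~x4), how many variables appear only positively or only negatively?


A pure literal appears in only one polarity across all clauses.
Pure literals: x3 (positive only), x6 (positive only).
Count = 2.

2


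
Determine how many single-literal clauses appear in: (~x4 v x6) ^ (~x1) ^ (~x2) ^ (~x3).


A unit clause contains exactly one literal.
Unit clauses found: (~x1), (~x2), (~x3).
Count = 3.

3


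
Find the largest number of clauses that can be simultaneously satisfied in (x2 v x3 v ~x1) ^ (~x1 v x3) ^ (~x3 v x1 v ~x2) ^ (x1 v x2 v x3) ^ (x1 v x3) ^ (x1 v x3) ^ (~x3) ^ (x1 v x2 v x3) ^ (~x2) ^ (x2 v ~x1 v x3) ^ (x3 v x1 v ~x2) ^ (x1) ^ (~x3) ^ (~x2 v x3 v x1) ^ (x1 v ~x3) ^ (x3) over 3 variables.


Enumerate all 8 truth assignments.
For each, count how many of the 16 clauses are satisfied.
The formula is not fully satisfiable, so the maximum is below 16.
Maximum simultaneously satisfiable clauses = 14.

14


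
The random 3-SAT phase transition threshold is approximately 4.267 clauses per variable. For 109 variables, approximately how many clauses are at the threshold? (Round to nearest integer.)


The 3-SAT phase transition occurs at approximately 4.267 clauses per variable.
m = 4.267 * 109 = 465.103.
Rounded to nearest integer: 465.

465


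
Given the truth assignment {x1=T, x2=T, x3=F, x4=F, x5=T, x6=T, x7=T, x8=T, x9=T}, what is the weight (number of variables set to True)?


The weight is the number of variables assigned True.
True variables: x1, x2, x5, x6, x7, x8, x9.
Weight = 7.

7


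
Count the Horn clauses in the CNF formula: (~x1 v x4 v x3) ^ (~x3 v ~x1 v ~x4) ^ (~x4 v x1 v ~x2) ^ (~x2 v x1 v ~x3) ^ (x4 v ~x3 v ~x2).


A Horn clause has at most one positive literal.
Clause 1: 2 positive lit(s) -> not Horn
Clause 2: 0 positive lit(s) -> Horn
Clause 3: 1 positive lit(s) -> Horn
Clause 4: 1 positive lit(s) -> Horn
Clause 5: 1 positive lit(s) -> Horn
Total Horn clauses = 4.

4


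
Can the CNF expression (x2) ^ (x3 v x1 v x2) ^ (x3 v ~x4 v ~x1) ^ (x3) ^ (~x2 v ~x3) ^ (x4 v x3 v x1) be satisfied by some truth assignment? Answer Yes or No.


Check all 16 possible truth assignments.
Number of satisfying assignments found: 0.
The formula is unsatisfiable.

No


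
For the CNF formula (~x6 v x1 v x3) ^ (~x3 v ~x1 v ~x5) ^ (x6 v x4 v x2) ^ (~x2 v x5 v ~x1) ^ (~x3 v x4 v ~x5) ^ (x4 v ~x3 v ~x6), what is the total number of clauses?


Each group enclosed in parentheses joined by ^ is one clause.
Counting the conjuncts: 6 clauses.

6


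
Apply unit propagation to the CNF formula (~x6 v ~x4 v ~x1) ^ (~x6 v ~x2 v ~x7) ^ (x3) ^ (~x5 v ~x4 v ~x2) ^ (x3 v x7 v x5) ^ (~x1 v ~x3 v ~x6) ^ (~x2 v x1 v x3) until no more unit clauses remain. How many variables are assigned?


Unit propagation repeatedly assigns the literal in any unit clause, then simplifies.
Assignments in order: x3 = T.
No further unit clauses remain.
Total variables assigned = 1.

1


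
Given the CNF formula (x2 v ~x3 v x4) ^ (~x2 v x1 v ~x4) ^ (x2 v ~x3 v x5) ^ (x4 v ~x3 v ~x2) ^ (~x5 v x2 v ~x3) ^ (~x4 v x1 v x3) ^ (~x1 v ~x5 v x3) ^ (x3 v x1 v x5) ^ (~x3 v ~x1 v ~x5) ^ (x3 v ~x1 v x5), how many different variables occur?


Identify each distinct variable in the formula.
Variables found: x1, x2, x3, x4, x5.
Total distinct variables = 5.

5


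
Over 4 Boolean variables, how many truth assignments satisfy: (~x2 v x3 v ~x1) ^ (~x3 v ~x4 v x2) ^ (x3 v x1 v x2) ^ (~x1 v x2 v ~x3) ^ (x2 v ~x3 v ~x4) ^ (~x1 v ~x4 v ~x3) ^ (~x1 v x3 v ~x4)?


Enumerate all 16 truth assignments over 4 variables.
Test each against every clause.
Satisfying assignments found: 7.

7


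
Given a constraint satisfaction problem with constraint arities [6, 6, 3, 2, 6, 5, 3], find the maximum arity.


The arities are: 6, 6, 3, 2, 6, 5, 3.
Scan for the maximum value.
Maximum arity = 6.

6


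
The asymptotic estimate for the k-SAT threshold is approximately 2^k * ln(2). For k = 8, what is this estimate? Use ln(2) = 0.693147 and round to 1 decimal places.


Using the asymptotic formula: threshold ~ 2^k * ln(2).
2^8 = 256.
256 * 0.693147 = 177.4.

177.4


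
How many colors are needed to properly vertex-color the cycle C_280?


A cycle on an even number of vertices is bipartite: alternate two colors around the cycle.
Since 280 is even, two colors suffice, and at least two are needed because the graph has edges.
Chromatic number = 2.

2


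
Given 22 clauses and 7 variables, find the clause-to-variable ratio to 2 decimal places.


Clause-to-variable ratio = clauses / variables.
22 / 7 = 3.14.

3.14


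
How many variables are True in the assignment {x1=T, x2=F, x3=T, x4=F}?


The weight is the number of variables assigned True.
True variables: x1, x3.
Weight = 2.

2


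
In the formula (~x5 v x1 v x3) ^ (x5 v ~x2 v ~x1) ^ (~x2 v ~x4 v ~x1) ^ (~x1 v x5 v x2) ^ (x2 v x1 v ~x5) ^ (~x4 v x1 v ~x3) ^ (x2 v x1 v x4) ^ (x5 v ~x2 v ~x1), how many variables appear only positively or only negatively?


A pure literal appears in only one polarity across all clauses.
No pure literals found.
Count = 0.

0


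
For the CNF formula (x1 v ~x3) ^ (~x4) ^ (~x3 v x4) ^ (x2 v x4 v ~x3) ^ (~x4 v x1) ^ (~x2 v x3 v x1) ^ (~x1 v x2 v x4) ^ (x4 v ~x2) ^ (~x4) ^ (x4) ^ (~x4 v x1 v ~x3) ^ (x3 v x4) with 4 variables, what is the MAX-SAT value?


Enumerate all 16 truth assignments.
For each, count how many of the 12 clauses are satisfied.
The formula is not fully satisfiable, so the maximum is below 12.
Maximum simultaneously satisfiable clauses = 10.

10


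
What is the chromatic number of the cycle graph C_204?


A cycle on an even number of vertices is bipartite: alternate two colors around the cycle.
Since 204 is even, two colors suffice, and at least two are needed because the graph has edges.
Chromatic number = 2.

2


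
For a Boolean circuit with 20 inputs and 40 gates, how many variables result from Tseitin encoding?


The Tseitin transformation introduces one auxiliary variable per gate.
Total variables = inputs + gates = 20 + 40 = 60.

60


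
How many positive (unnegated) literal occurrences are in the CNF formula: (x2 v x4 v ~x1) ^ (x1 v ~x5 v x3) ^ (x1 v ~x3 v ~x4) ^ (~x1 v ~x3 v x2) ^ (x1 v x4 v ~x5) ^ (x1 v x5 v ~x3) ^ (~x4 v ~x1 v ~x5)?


Scan each clause for unnegated literals.
Clause 1: 2 positive; Clause 2: 2 positive; Clause 3: 1 positive; Clause 4: 1 positive; Clause 5: 2 positive; Clause 6: 2 positive; Clause 7: 0 positive.
Total positive literal occurrences = 10.

10


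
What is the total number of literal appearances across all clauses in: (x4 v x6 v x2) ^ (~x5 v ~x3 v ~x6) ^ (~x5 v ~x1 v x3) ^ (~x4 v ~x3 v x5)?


Clause lengths: 3, 3, 3, 3.
Sum = 3 + 3 + 3 + 3 = 12.

12


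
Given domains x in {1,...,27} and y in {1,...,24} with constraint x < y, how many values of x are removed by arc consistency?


For the constraint x < y, x needs a supporting value in y's domain.
x can be at most 23 (one less than y's maximum).
Valid x values from domain: 23 out of 27.
Pruned = 27 - 23 = 4.

4


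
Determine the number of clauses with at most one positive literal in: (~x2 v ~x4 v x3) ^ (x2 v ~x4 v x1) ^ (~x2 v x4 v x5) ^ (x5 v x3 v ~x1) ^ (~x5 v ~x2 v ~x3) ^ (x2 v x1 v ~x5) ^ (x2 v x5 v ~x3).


A Horn clause has at most one positive literal.
Clause 1: 1 positive lit(s) -> Horn
Clause 2: 2 positive lit(s) -> not Horn
Clause 3: 2 positive lit(s) -> not Horn
Clause 4: 2 positive lit(s) -> not Horn
Clause 5: 0 positive lit(s) -> Horn
Clause 6: 2 positive lit(s) -> not Horn
Clause 7: 2 positive lit(s) -> not Horn
Total Horn clauses = 2.

2


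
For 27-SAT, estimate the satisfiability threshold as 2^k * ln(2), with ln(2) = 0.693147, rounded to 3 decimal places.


Using the asymptotic formula: threshold ~ 2^k * ln(2).
2^27 = 134217728.
134217728 * 0.693147 = 93032615.51.

93032615.51


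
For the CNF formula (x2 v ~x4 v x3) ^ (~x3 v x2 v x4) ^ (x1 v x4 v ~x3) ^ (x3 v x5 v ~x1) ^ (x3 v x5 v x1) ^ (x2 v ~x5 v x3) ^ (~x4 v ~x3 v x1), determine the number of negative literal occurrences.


Scan each clause for negated literals.
Clause 1: 1 negative; Clause 2: 1 negative; Clause 3: 1 negative; Clause 4: 1 negative; Clause 5: 0 negative; Clause 6: 1 negative; Clause 7: 2 negative.
Total negative literal occurrences = 7.

7


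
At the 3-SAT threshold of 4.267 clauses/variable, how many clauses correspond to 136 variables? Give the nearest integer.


The 3-SAT phase transition occurs at approximately 4.267 clauses per variable.
m = 4.267 * 136 = 580.312.
Rounded to nearest integer: 580.

580


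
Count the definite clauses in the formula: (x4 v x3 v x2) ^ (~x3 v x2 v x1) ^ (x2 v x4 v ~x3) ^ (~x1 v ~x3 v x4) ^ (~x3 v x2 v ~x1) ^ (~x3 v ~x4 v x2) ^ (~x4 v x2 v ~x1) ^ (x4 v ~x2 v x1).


A definite clause has exactly one positive literal.
Clause 1: 3 positive -> not definite
Clause 2: 2 positive -> not definite
Clause 3: 2 positive -> not definite
Clause 4: 1 positive -> definite
Clause 5: 1 positive -> definite
Clause 6: 1 positive -> definite
Clause 7: 1 positive -> definite
Clause 8: 2 positive -> not definite
Definite clause count = 4.

4


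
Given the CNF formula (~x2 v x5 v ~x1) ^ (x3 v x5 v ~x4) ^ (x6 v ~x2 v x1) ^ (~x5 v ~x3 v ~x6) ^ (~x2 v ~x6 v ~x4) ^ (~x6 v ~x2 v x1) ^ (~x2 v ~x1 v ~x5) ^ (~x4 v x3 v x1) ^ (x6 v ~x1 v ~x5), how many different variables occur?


Identify each distinct variable in the formula.
Variables found: x1, x2, x3, x4, x5, x6.
Total distinct variables = 6.

6


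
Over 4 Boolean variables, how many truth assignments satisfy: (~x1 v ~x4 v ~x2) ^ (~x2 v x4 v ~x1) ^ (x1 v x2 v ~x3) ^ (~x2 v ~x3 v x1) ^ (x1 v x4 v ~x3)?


Enumerate all 16 truth assignments over 4 variables.
Test each against every clause.
Satisfying assignments found: 8.

8


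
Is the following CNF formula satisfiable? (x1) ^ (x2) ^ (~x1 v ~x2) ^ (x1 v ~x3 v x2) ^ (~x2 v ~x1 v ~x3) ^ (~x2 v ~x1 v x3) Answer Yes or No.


Check all 8 possible truth assignments.
Number of satisfying assignments found: 0.
The formula is unsatisfiable.

No


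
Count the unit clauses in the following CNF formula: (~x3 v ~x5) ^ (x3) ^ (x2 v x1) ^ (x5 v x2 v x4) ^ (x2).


A unit clause contains exactly one literal.
Unit clauses found: (x3), (x2).
Count = 2.

2


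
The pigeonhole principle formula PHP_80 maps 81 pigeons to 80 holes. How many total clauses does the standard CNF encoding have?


The PHP encoding has two parts:
1) At-least-one-hole clauses: 81 (one per pigeon, each with 80 literals).
2) At-most-one-pigeon-per-hole clauses: 80 holes * C(81,2) = 80 * 3240 = 259200.
Total clauses = 81 + 259200 = 259281.

259281


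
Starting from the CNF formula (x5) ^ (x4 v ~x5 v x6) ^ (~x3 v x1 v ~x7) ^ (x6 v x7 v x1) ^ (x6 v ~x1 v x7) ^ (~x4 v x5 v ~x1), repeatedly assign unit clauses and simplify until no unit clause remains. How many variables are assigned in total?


Unit propagation repeatedly assigns the literal in any unit clause, then simplifies.
Assignments in order: x5 = T.
No further unit clauses remain.
Total variables assigned = 1.

1


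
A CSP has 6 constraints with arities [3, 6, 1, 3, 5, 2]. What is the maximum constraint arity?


The arities are: 3, 6, 1, 3, 5, 2.
Scan for the maximum value.
Maximum arity = 6.

6


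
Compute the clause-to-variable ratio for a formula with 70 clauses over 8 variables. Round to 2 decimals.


Clause-to-variable ratio = clauses / variables.
70 / 8 = 8.75.

8.75


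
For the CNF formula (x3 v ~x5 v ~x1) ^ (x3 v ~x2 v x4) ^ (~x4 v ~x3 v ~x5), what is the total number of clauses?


Each group enclosed in parentheses joined by ^ is one clause.
Counting the conjuncts: 3 clauses.

3


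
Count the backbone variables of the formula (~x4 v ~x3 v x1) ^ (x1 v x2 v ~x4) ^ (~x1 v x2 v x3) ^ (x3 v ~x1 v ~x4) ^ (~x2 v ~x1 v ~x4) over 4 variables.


Find all satisfying assignments: 9 model(s).
Check which variables have the same value in every model.
No variable is fixed across all models.
Backbone size = 0.

0


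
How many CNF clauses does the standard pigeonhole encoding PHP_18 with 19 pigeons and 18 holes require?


The PHP encoding has two parts:
1) At-least-one-hole clauses: 19 (one per pigeon, each with 18 literals).
2) At-most-one-pigeon-per-hole clauses: 18 holes * C(19,2) = 18 * 171 = 3078.
Total clauses = 19 + 3078 = 3097.

3097


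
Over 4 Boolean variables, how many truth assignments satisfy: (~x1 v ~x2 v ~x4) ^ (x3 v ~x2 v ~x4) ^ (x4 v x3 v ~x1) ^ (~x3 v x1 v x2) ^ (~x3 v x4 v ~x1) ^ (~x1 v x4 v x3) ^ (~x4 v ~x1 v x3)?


Enumerate all 16 truth assignments over 4 variables.
Test each against every clause.
Satisfying assignments found: 6.

6


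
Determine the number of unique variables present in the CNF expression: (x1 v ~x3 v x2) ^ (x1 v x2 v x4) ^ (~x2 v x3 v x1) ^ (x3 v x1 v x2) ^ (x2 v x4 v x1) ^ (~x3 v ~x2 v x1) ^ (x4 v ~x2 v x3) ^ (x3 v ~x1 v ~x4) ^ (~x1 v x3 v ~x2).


Identify each distinct variable in the formula.
Variables found: x1, x2, x3, x4.
Total distinct variables = 4.

4


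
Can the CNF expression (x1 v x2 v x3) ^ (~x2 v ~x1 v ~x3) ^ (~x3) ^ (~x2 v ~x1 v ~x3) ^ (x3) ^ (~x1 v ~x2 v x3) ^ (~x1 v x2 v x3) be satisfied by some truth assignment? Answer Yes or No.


Check all 8 possible truth assignments.
Number of satisfying assignments found: 0.
The formula is unsatisfiable.

No


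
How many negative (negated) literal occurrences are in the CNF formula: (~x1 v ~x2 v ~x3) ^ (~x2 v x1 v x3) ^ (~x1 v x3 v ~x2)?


Scan each clause for negated literals.
Clause 1: 3 negative; Clause 2: 1 negative; Clause 3: 2 negative.
Total negative literal occurrences = 6.

6


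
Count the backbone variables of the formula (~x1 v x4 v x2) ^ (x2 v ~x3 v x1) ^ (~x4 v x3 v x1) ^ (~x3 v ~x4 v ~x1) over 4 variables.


Find all satisfying assignments: 8 model(s).
Check which variables have the same value in every model.
No variable is fixed across all models.
Backbone size = 0.

0


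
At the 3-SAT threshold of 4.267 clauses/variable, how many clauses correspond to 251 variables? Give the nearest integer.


The 3-SAT phase transition occurs at approximately 4.267 clauses per variable.
m = 4.267 * 251 = 1071.017.
Rounded to nearest integer: 1071.

1071


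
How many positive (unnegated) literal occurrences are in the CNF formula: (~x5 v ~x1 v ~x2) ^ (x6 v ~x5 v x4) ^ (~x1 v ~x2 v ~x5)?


Scan each clause for unnegated literals.
Clause 1: 0 positive; Clause 2: 2 positive; Clause 3: 0 positive.
Total positive literal occurrences = 2.

2


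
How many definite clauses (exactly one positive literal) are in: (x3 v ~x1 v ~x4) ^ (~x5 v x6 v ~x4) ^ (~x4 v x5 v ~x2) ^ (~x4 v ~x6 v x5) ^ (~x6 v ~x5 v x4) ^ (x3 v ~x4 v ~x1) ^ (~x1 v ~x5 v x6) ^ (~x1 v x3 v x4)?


A definite clause has exactly one positive literal.
Clause 1: 1 positive -> definite
Clause 2: 1 positive -> definite
Clause 3: 1 positive -> definite
Clause 4: 1 positive -> definite
Clause 5: 1 positive -> definite
Clause 6: 1 positive -> definite
Clause 7: 1 positive -> definite
Clause 8: 2 positive -> not definite
Definite clause count = 7.

7


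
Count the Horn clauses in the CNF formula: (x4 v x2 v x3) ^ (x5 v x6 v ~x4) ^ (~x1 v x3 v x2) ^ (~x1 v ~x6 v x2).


A Horn clause has at most one positive literal.
Clause 1: 3 positive lit(s) -> not Horn
Clause 2: 2 positive lit(s) -> not Horn
Clause 3: 2 positive lit(s) -> not Horn
Clause 4: 1 positive lit(s) -> Horn
Total Horn clauses = 1.

1


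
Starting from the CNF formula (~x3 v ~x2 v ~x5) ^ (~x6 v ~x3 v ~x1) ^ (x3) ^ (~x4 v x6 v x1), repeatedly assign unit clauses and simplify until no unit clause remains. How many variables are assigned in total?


Unit propagation repeatedly assigns the literal in any unit clause, then simplifies.
Assignments in order: x3 = T.
No further unit clauses remain.
Total variables assigned = 1.

1


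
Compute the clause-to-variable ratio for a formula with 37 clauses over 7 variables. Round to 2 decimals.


Clause-to-variable ratio = clauses / variables.
37 / 7 = 5.29.

5.29


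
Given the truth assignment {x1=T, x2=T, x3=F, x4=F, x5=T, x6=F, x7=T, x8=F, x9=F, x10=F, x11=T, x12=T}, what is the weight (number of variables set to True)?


The weight is the number of variables assigned True.
True variables: x1, x2, x5, x7, x11, x12.
Weight = 6.

6


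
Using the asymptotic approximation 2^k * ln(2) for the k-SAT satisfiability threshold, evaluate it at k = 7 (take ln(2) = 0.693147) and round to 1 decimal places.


Using the asymptotic formula: threshold ~ 2^k * ln(2).
2^7 = 128.
128 * 0.693147 = 88.7.

88.7


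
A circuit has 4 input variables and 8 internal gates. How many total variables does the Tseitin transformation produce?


The Tseitin transformation introduces one auxiliary variable per gate.
Total variables = inputs + gates = 4 + 8 = 12.

12


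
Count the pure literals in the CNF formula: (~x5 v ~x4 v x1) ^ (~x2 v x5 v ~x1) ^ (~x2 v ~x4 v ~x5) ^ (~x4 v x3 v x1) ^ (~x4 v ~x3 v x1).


A pure literal appears in only one polarity across all clauses.
Pure literals: x2 (negative only), x4 (negative only).
Count = 2.

2


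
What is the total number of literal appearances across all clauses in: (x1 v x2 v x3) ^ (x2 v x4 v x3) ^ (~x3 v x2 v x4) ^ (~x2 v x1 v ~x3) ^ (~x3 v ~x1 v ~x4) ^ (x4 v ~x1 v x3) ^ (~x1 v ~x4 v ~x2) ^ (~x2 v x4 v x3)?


Clause lengths: 3, 3, 3, 3, 3, 3, 3, 3.
Sum = 3 + 3 + 3 + 3 + 3 + 3 + 3 + 3 = 24.

24


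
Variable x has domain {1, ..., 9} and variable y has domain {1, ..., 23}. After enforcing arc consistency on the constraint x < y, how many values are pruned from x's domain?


For the constraint x < y, x needs a supporting value in y's domain.
x can be at most 22 (one less than y's maximum).
Valid x values from domain: 9 out of 9.
Pruned = 9 - 9 = 0.

0


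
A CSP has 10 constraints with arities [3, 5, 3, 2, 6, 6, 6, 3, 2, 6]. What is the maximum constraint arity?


The arities are: 3, 5, 3, 2, 6, 6, 6, 3, 2, 6.
Scan for the maximum value.
Maximum arity = 6.

6


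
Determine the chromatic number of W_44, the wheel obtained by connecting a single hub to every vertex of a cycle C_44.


W_44 consists of the cycle C_44 together with a hub vertex adjacent to every cycle vertex.
The cycle C_44 needs 2 colors (even cycle -> 2).
The hub is adjacent to every cycle vertex, so it must receive a new color distinct from all of them.
Chromatic number = 2 + 1 = 3.

3


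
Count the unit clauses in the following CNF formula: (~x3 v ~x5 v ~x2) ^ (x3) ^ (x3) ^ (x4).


A unit clause contains exactly one literal.
Unit clauses found: (x3), (x3), (x4).
Count = 3.

3


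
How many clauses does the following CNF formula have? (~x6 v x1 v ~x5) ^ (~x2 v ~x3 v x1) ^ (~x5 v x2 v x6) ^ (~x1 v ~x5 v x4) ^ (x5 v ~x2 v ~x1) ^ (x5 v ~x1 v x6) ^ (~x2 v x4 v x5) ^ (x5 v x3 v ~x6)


Each group enclosed in parentheses joined by ^ is one clause.
Counting the conjuncts: 8 clauses.

8


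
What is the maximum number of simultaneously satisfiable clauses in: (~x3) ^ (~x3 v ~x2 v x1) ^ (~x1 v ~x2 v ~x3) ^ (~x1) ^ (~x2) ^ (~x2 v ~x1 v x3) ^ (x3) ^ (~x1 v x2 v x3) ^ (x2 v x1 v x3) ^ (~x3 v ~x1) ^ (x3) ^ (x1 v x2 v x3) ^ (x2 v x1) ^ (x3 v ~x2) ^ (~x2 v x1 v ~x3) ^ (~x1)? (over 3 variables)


Enumerate all 8 truth assignments.
For each, count how many of the 16 clauses are satisfied.
The formula is not fully satisfiable, so the maximum is below 16.
Maximum simultaneously satisfiable clauses = 14.

14


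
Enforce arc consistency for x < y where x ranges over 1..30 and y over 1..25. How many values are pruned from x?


For the constraint x < y, x needs a supporting value in y's domain.
x can be at most 24 (one less than y's maximum).
Valid x values from domain: 24 out of 30.
Pruned = 30 - 24 = 6.

6


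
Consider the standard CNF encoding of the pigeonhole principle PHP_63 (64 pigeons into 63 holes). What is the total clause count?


The PHP encoding has two parts:
1) At-least-one-hole clauses: 64 (one per pigeon, each with 63 literals).
2) At-most-one-pigeon-per-hole clauses: 63 holes * C(64,2) = 63 * 2016 = 127008.
Total clauses = 64 + 127008 = 127072.

127072


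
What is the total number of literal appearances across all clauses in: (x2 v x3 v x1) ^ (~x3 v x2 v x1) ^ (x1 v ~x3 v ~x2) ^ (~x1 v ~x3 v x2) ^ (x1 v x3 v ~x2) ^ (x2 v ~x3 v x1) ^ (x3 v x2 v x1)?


Clause lengths: 3, 3, 3, 3, 3, 3, 3.
Sum = 3 + 3 + 3 + 3 + 3 + 3 + 3 = 21.

21


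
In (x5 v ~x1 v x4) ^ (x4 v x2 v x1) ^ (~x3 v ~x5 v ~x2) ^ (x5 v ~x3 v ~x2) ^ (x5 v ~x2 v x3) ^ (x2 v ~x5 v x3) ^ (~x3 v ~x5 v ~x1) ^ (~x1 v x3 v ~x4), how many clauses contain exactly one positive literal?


A definite clause has exactly one positive literal.
Clause 1: 2 positive -> not definite
Clause 2: 3 positive -> not definite
Clause 3: 0 positive -> not definite
Clause 4: 1 positive -> definite
Clause 5: 2 positive -> not definite
Clause 6: 2 positive -> not definite
Clause 7: 0 positive -> not definite
Clause 8: 1 positive -> definite
Definite clause count = 2.

2


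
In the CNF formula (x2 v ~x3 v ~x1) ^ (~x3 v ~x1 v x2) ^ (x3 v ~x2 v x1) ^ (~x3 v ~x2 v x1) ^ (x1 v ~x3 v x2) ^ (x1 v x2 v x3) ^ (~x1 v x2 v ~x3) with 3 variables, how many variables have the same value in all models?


Find all satisfying assignments: 3 model(s).
Check which variables have the same value in every model.
Fixed variables: x1=T.
Backbone size = 1.

1


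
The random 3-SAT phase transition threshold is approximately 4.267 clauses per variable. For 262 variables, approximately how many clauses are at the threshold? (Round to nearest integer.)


The 3-SAT phase transition occurs at approximately 4.267 clauses per variable.
m = 4.267 * 262 = 1117.954.
Rounded to nearest integer: 1118.

1118


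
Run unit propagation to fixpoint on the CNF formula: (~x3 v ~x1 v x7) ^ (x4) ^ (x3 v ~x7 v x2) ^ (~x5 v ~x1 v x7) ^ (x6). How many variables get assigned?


Unit propagation repeatedly assigns the literal in any unit clause, then simplifies.
Assignments in order: x4 = T, x6 = T.
No further unit clauses remain.
Total variables assigned = 2.

2


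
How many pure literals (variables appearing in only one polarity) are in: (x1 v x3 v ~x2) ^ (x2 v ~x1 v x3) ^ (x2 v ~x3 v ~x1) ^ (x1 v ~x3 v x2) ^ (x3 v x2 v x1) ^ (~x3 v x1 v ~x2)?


A pure literal appears in only one polarity across all clauses.
No pure literals found.
Count = 0.

0


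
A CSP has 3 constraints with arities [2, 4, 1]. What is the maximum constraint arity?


The arities are: 2, 4, 1.
Scan for the maximum value.
Maximum arity = 4.

4


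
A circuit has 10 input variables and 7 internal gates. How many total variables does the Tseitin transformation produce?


The Tseitin transformation introduces one auxiliary variable per gate.
Total variables = inputs + gates = 10 + 7 = 17.

17


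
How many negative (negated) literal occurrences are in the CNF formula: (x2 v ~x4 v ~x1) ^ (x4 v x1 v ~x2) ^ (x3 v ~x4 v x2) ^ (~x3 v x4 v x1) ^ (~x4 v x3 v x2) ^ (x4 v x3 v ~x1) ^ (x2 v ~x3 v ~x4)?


Scan each clause for negated literals.
Clause 1: 2 negative; Clause 2: 1 negative; Clause 3: 1 negative; Clause 4: 1 negative; Clause 5: 1 negative; Clause 6: 1 negative; Clause 7: 2 negative.
Total negative literal occurrences = 9.

9
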